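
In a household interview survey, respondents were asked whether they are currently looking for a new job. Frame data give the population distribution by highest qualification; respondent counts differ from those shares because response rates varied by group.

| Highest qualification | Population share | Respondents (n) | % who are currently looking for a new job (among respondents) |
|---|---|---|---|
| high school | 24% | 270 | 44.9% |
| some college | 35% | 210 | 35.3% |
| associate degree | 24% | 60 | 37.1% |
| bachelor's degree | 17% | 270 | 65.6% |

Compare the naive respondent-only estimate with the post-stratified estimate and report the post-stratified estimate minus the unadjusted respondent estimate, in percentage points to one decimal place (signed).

Unadjusted (pooled respondent) estimate weights by respondent counts:
  (270/810)×44.9 + (210/810)×35.3 + (60/810)×37.1 + (270/810)×65.6 = 48.7333%
Post-stratifying to population shares instead:
  0.24×44.9 + 0.35×35.3 + 0.24×37.1 + 0.17×65.6 = 43.187%
Difference = 43.187 − 48.7333 = -5.5463 pp.

-5.5 percentage points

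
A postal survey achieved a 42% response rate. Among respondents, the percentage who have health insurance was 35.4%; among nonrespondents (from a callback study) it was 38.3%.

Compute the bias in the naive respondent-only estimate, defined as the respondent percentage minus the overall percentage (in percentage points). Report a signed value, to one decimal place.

Nonresponse fraction = 1 − 0.42 = 0.58.
Bias = (nonresponse fraction) × (respondent percentage − nonrespondent percentage)
     = 0.58 × (35.4 − 38.3) = 0.58 × -2.9 = -1.682.

-1.7 percentage points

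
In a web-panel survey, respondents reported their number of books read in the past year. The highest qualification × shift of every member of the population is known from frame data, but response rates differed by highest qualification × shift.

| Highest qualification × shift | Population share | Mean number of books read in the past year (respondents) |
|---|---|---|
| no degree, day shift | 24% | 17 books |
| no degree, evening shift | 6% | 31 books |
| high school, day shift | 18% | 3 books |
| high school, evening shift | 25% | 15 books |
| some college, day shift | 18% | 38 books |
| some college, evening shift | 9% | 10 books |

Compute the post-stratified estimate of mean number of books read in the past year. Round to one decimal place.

18.0

Each cell contributes population-share × respondent value:
  no degree, day shift: 0.24 × 17 = 4.08
  no degree, evening shift: 0.06 × 31 = 1.86
  high school, day shift: 0.18 × 3 = 0.54
  high school, evening shift: 0.25 × 15 = 3.75
  some college, day shift: 0.18 × 38 = 6.84
  some college, evening shift: 0.09 × 10 = 0.9
Post-stratified estimate = 17.97 → 18.0.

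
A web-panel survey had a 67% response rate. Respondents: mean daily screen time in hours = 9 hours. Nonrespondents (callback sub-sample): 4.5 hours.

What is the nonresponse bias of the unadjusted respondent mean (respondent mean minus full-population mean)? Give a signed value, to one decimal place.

Nonresponse fraction = 1 − 0.67 = 0.33.
Bias = (nonresponse fraction) × (respondent mean − nonrespondent mean)
     = 0.33 × (9 − 4.5) = 0.33 × 4.5 = 1.485.

+1.5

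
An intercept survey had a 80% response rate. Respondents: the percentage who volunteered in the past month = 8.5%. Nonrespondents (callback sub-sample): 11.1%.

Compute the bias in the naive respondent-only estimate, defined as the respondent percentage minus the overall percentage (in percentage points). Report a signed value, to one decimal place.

Nonresponse fraction = 1 − 0.8 = 0.2.
Bias = (nonresponse fraction) × (respondent percentage − nonrespondent percentage)
     = 0.2 × (8.5 − 11.1) = 0.2 × -2.6 = -0.52.

-0.5 percentage points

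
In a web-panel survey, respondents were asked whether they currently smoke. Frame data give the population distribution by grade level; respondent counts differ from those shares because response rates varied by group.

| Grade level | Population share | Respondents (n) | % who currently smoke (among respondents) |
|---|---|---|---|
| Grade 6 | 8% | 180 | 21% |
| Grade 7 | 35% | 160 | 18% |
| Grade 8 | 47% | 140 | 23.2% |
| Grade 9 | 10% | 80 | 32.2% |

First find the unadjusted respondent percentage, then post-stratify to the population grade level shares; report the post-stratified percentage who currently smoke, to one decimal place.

22.1%

Without adjustment, the pooled respondent share is:
  (180/560)×21 + (160/560)×18 + (140/560)×23.2 + (80/560)×32.2 = 22.2929%
Post-stratifying to population shares instead:
  0.08×21 + 0.35×18 + 0.47×23.2 + 0.1×32.2 = 22.104%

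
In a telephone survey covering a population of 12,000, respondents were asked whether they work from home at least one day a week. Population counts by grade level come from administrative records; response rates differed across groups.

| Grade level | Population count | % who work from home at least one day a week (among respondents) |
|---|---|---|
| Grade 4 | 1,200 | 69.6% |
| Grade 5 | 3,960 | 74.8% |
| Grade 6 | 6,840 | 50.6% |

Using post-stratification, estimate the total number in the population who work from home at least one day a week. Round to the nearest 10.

Estimated count per cell = population count × respondent percentage:
  Grade 4: 1,200 × 69.6% = 835.2
  Grade 5: 3,960 × 74.8% = 2962.08
  Grade 6: 6,840 × 50.6% = 3461.04
Estimated total = 7258.32 → 7,260.

7,260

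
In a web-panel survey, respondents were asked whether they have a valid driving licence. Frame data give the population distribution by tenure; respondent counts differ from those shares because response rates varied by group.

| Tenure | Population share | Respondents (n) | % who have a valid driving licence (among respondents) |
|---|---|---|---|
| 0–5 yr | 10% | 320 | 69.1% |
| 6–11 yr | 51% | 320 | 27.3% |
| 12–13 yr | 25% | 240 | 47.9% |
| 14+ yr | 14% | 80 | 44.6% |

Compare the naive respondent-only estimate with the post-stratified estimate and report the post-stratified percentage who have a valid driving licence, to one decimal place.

39.1%

Naive respondent-only estimate (weights = respondent counts):
  (320/960)×69.1 + (320/960)×27.3 + (240/960)×47.9 + (80/960)×44.6 = 47.825%
Post-stratified estimate weights by population shares:
  0.1×69.1 + 0.51×27.3 + 0.25×47.9 + 0.14×44.6 = 39.052%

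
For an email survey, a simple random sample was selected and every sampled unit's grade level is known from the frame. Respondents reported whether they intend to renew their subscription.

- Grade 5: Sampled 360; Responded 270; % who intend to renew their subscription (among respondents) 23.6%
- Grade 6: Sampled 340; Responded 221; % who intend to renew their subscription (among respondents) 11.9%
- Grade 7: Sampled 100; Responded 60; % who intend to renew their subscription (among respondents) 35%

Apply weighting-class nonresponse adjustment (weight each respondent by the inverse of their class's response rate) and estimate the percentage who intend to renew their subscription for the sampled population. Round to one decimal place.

20.1%

Class response rates: Grade 5 270/360 = 75%, Grade 6 221/340 = 65%, Grade 7 60/100 = 60%.
Inverse-response-rate weighting restores each class to its sampled count, so class totals weight by n_sampled:
  Grade 5: 360 × 23.6 = 8496
  Grade 6: 340 × 11.9 = 4046
  Grade 7: 100 × 35 = 3500
Adjusted estimate = 16,042 / 800 = 20.0525 → 20.1%.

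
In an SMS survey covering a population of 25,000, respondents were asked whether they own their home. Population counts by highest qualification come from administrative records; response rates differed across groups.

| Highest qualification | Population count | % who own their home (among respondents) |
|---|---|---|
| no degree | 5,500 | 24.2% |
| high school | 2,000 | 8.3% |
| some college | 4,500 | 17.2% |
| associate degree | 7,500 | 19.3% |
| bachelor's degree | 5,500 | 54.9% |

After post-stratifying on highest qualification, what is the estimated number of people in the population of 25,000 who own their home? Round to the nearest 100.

Apply each group's respondent rate to its population count:
  no degree: 5,500 × 24.2% = 1331
  high school: 2,000 × 8.3% = 166
  some college: 4,500 × 17.2% = 774
  associate degree: 7,500 × 19.3% = 1447.5
  bachelor's degree: 5,500 × 54.9% = 3019.5
Estimated total = 6738 → 6,700.

6,700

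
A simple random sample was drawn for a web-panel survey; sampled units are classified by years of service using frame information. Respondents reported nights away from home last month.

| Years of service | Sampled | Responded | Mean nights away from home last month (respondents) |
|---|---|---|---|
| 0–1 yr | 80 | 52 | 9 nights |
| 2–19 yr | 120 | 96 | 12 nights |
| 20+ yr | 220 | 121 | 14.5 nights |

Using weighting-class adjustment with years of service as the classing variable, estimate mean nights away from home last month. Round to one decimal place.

12.7

Response rates by class: 0–1 yr 52/80 = 65%, 2–19 yr 96/120 = 80%, 20+ yr 121/220 = 55%.
Weighting each respondent by the inverse class response rate inflates each class back to its sampled size, so the class weight is n_sampled:
  0–1 yr: 80 × 9 = 720
  2–19 yr: 120 × 12 = 1440
  20+ yr: 220 × 14.5 = 3190
Adjusted estimate = 5350 / 420 = 12.7381 → 12.7.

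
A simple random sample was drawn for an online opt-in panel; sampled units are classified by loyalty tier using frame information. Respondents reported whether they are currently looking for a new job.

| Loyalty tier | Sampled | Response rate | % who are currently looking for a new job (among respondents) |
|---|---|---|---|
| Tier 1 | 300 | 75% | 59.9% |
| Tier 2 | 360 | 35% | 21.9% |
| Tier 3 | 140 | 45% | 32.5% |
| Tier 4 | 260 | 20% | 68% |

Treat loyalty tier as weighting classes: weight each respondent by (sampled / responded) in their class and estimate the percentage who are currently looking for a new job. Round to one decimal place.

45.4%

With weight = n_sampled/n_responded per class, the weighted class total is n_sampled:
  Tier 1: 300 × 59.9 = 17,970
  Tier 2: 360 × 21.9 = 7884
  Tier 3: 140 × 32.5 = 4550
  Tier 4: 260 × 68 = 17,680
Adjusted estimate = 48,084 / 1,060 = 45.3623 → 45.4%.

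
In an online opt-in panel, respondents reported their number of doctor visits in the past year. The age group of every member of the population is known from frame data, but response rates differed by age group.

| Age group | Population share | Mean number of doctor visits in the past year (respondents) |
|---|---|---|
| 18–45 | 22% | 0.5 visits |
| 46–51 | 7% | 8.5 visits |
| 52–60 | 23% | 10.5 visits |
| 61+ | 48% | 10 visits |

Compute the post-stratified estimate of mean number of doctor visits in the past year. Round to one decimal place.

7.9

Each cell contributes population-share × respondent value:
  18–45: 0.22 × 0.5 = 0.11
  46–51: 0.07 × 8.5 = 0.595
  52–60: 0.23 × 10.5 = 2.415
  61+: 0.48 × 10 = 4.8
Post-stratified estimate = 7.92 → 7.9.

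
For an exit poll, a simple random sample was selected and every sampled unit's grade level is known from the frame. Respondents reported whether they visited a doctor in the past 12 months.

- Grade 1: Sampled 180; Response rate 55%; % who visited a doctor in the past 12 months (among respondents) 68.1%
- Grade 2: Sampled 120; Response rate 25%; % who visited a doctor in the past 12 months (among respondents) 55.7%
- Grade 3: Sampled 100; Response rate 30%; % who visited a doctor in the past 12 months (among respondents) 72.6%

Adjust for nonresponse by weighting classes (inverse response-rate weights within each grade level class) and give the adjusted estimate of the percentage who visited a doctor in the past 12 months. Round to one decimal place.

65.5%

Weighting each respondent by the inverse class response rate inflates each class back to its sampled size, so the class weight is n_sampled:
  Grade 1: 180 × 68.1 = 12258
  Grade 2: 120 × 55.7 = 6684
  Grade 3: 100 × 72.6 = 7260
Adjusted estimate = 26202 / 400 = 65.505 → 65.5%.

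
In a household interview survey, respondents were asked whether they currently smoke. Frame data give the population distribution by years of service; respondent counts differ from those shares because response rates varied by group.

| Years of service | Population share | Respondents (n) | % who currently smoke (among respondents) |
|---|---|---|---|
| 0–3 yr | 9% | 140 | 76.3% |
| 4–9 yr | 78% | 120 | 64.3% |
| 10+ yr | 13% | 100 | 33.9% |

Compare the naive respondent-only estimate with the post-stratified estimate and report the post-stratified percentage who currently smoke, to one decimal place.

Without adjustment, the pooled respondent share is:
  (140/360)×76.3 + (120/360)×64.3 + (100/360)×33.9 = 60.5222%
Post-stratified estimate weights by population shares:
  0.09×76.3 + 0.78×64.3 + 0.13×33.9 = 61.428%

61.4%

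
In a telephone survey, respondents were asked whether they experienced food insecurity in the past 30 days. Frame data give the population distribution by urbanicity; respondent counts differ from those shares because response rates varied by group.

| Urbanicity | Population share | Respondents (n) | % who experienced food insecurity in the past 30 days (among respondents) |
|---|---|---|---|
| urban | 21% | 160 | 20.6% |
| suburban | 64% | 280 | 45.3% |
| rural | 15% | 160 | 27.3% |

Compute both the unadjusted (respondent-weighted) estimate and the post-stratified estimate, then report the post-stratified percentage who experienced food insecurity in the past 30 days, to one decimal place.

37.4%

Unadjusted (pooled respondent) estimate weights by respondent counts:
  (160/600)×20.6 + (280/600)×45.3 + (160/600)×27.3 = 33.9133%
Post-stratifying to population shares instead:
  0.21×20.6 + 0.64×45.3 + 0.15×27.3 = 37.413%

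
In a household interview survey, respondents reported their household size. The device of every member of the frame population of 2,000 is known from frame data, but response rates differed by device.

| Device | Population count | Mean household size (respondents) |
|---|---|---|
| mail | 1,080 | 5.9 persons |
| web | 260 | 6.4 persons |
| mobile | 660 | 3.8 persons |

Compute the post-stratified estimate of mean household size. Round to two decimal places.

Reweight to the known device distribution:
  mail: (1,080/2,000) × 5.9 = 3.186
  web: (260/2,000) × 6.4 = 0.832
  mobile: (660/2,000) × 3.8 = 1.254
Post-stratified estimate = 5.272 → 5.27.

5.27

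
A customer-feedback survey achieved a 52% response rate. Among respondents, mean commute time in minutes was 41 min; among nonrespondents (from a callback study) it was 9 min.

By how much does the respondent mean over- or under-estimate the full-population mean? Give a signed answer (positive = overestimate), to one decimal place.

Nonresponse fraction = 1 − 0.52 = 0.48.
Bias = (nonresponse fraction) × (respondent mean − nonrespondent mean)
     = 0.48 × (41 − 9) = 0.48 × 32 = 15.36.

+15.4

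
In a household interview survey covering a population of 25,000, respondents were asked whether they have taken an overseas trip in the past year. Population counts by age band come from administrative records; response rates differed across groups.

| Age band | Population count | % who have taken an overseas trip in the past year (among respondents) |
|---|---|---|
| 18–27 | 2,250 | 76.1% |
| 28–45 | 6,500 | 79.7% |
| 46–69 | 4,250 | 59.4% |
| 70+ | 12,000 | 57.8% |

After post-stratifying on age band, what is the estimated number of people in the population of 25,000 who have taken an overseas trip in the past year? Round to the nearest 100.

16,400

Apply each group's respondent rate to its population count:
  18–27: 2,250 × 76.1% = 1712.25
  28–45: 6,500 × 79.7% = 5180.5
  46–69: 4,250 × 59.4% = 2524.5
  70+: 12,000 × 57.8% = 6936
Estimated total = 16353.2 → 16,400.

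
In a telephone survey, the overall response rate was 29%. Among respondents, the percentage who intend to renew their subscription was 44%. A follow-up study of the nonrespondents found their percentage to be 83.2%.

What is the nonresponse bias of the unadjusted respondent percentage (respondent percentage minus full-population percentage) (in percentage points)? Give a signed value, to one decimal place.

Nonresponse fraction = 1 − 0.29 = 0.71.
Bias = (nonresponse fraction) × (respondent percentage − nonrespondent percentage)
     = 0.71 × (44 − 83.2) = 0.71 × -39.2 = -27.832.

-27.8 percentage points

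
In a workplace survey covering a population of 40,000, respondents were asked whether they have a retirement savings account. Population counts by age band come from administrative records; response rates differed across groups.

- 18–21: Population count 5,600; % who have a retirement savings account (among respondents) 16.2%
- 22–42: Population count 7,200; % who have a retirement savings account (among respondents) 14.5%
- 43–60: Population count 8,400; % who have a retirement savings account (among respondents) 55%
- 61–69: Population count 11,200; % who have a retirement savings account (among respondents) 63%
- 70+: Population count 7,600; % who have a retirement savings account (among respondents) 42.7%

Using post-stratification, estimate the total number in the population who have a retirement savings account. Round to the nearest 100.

16,900

Apply each group's respondent rate to its population count:
  18–21: 5,600 × 16.2% = 907.2
  22–42: 7,200 × 14.5% = 1044
  43–60: 8,400 × 55% = 4620
  61–69: 11,200 × 63% = 7056
  70+: 7,600 × 42.7% = 3245.2
Estimated total = 16872.4 → 16,900.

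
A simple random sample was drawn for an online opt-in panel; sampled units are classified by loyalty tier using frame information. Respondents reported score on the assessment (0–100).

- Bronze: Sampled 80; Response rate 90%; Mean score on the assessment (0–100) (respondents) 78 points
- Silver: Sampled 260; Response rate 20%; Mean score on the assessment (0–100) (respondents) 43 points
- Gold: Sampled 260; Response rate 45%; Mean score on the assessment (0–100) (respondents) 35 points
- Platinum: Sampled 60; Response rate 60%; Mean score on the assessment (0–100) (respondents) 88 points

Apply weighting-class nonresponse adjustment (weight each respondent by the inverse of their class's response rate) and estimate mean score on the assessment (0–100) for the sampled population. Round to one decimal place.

48.2

With weight = n_sampled/n_responded per class, the weighted class total is n_sampled:
  Bronze: 80 × 78 = 6240
  Silver: 260 × 43 = 11,180
  Gold: 260 × 35 = 9100
  Platinum: 60 × 88 = 5280
Adjusted estimate = 31,800 / 660 = 48.1818 → 48.2.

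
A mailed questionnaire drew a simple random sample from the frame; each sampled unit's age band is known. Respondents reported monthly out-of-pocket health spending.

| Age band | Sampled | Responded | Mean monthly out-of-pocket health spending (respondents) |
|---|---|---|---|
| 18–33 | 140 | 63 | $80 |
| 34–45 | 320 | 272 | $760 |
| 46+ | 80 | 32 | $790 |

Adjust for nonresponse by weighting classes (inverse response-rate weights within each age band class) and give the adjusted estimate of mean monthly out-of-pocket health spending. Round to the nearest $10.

Response rates by class: 18–33 63/140 = 45%, 34–45 272/320 = 85%, 46+ 32/80 = 40%.
With weight = n_sampled/n_responded per class, the weighted class total is n_sampled:
  18–33: 140 × 80 = 11,200
  34–45: 320 × 760 = 243,200
  46+: 80 × 790 = 63,200
Adjusted estimate = 317,600 / 540 = 588.148 → $590.

$590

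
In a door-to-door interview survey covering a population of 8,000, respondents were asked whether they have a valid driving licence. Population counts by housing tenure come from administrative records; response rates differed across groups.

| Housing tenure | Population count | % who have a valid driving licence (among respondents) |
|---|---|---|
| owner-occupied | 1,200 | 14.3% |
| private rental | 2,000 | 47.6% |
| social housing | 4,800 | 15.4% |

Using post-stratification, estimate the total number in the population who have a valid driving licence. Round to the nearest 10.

1,860

Estimated count per cell = population count × respondent percentage:
  owner-occupied: 1,200 × 14.3% = 171.6
  private rental: 2,000 × 47.6% = 952
  social housing: 4,800 × 15.4% = 739.2
Estimated total = 1862.8 → 1,860.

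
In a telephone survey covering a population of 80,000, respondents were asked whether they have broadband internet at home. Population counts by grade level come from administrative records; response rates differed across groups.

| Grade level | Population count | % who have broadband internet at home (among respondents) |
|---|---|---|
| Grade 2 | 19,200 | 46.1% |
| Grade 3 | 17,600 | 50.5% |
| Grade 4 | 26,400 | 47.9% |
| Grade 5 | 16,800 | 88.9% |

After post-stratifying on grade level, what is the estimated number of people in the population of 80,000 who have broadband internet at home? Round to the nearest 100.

45,300

Estimated count per cell = population count × respondent percentage:
  Grade 2: 19,200 × 46.1% = 8851.2
  Grade 3: 17,600 × 50.5% = 8888
  Grade 4: 26,400 × 47.9% = 12645.6
  Grade 5: 16,800 × 88.9% = 14935.2
Estimated total = 45,320 → 45,300.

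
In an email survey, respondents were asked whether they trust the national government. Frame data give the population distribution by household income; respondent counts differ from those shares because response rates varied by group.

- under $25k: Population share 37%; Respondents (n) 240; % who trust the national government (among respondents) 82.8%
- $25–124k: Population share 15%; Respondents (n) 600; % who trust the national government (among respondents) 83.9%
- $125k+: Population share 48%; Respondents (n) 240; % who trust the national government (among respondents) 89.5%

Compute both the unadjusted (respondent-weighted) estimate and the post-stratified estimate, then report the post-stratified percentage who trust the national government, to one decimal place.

86.2%

Unadjusted (pooled respondent) estimate weights by respondent counts:
  (240/1080)×82.8 + (600/1080)×83.9 + (240/1080)×89.5 = 84.9%
Post-stratifying to population shares instead:
  0.37×82.8 + 0.15×83.9 + 0.48×89.5 = 86.181%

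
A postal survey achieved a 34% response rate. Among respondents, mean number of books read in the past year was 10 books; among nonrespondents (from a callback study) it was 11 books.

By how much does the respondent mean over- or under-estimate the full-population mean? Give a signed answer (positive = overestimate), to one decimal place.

Nonresponse fraction = 1 − 0.34 = 0.66.
Bias = (nonresponse fraction) × (respondent mean − nonrespondent mean)
     = 0.66 × (10 − 11) = 0.66 × -1 = -0.66.

-0.7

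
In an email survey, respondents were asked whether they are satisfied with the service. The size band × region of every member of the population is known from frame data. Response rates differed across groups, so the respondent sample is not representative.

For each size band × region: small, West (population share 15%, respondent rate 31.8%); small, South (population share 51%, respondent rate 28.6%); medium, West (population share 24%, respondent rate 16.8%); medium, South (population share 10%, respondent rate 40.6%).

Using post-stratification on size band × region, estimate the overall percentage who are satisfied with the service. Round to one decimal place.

Each cell contributes population-share × respondent value:
  small, West: 0.15 × 31.8 = 4.77
  small, South: 0.51 × 28.6 = 14.586
  medium, West: 0.24 × 16.8 = 4.032
  medium, South: 0.1 × 40.6 = 4.06
Post-stratified estimate = 27.448 → 27.4%.

27.4%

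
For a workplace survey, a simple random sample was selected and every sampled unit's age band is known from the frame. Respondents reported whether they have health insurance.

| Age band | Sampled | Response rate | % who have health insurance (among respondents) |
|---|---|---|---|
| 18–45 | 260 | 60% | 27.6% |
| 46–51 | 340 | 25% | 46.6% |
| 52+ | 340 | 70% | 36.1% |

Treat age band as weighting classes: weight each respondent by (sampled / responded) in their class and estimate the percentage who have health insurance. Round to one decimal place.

With weight = n_sampled/n_responded per class, the weighted class total is n_sampled:
  18–45: 260 × 27.6 = 7176
  46–51: 340 × 46.6 = 15,844
  52+: 340 × 36.1 = 12,274
Adjusted estimate = 35,294 / 940 = 37.5468 → 37.5%.

37.5%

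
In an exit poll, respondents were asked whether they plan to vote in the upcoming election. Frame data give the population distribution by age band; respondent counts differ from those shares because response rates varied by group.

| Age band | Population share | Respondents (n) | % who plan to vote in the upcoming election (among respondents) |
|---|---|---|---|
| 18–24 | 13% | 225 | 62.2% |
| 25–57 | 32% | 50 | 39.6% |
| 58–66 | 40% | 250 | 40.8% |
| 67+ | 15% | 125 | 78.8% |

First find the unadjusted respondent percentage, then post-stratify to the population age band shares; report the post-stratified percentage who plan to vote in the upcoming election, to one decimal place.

Naive respondent-only estimate (weights = respondent counts):
  (225/650)×62.2 + (50/650)×39.6 + (250/650)×40.8 + (125/650)×78.8 = 55.4231%
Reweighting by population age band shares:
  0.13×62.2 + 0.32×39.6 + 0.4×40.8 + 0.15×78.8 = 48.898%

48.9%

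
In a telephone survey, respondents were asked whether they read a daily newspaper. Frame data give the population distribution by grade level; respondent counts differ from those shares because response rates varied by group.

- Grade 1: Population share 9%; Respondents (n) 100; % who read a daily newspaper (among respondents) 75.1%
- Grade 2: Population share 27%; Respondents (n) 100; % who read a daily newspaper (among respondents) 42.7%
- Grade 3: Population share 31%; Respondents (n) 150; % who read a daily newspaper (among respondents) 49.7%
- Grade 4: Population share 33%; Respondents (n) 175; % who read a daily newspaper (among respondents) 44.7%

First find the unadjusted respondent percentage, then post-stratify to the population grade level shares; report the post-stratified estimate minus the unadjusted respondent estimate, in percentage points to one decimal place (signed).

-3.1 percentage points

Unadjusted (pooled respondent) estimate weights by respondent counts:
  (100/525)×75.1 + (100/525)×42.7 + (150/525)×49.7 + (175/525)×44.7 = 51.5381%
Post-stratifying to population shares instead:
  0.09×75.1 + 0.27×42.7 + 0.31×49.7 + 0.33×44.7 = 48.446%
Difference = 48.446 − 51.5381 = -3.0921 pp.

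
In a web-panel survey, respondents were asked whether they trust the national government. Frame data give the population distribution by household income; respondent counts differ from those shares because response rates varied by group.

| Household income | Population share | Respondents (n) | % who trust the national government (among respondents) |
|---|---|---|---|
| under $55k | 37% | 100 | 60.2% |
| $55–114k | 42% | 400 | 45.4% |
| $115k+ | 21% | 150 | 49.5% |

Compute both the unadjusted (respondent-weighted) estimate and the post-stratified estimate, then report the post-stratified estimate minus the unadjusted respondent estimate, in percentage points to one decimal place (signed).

+3.1 percentage points

Naive respondent-only estimate (weights = respondent counts):
  (100/650)×60.2 + (400/650)×45.4 + (150/650)×49.5 = 48.6231%
Post-stratifying to population shares instead:
  0.37×60.2 + 0.42×45.4 + 0.21×49.5 = 51.737%
Difference = 51.737 − 48.6231 = 3.1139 pp.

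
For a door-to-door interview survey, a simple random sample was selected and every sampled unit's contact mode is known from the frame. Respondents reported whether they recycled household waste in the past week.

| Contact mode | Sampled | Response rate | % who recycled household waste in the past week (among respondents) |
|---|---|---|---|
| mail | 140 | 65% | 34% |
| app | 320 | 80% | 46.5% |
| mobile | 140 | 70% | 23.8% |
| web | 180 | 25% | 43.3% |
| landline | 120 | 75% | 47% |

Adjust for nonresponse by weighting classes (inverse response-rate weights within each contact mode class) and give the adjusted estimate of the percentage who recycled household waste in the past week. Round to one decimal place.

With weight = n_sampled/n_responded per class, the weighted class total is n_sampled:
  mail: 140 × 34 = 4760
  app: 320 × 46.5 = 14,880
  mobile: 140 × 23.8 = 3332
  web: 180 × 43.3 = 7794
  landline: 120 × 47 = 5640
Adjusted estimate = 36,406 / 900 = 40.4511 → 40.5%.

40.5%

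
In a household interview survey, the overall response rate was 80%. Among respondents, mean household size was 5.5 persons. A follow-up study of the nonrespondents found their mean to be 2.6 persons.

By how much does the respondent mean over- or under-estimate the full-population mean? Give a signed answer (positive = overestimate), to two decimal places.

+0.58

Nonresponse fraction = 1 − 0.8 = 0.2.
Bias = (nonresponse fraction) × (respondent mean − nonrespondent mean)
     = 0.2 × (5.5 − 2.6) = 0.2 × 2.9 = 0.58.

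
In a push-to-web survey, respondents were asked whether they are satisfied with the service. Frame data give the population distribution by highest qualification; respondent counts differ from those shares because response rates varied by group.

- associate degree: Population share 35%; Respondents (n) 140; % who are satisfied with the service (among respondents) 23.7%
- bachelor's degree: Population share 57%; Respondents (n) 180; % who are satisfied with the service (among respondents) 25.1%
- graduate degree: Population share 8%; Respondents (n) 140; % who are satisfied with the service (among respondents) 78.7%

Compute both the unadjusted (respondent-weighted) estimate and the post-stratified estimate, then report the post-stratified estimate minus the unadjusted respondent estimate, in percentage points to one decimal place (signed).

-12.1 percentage points

Naive respondent-only estimate (weights = respondent counts):
  (140/460)×23.7 + (180/460)×25.1 + (140/460)×78.7 = 40.987%
Post-stratifying to population shares instead:
  0.35×23.7 + 0.57×25.1 + 0.08×78.7 = 28.898%
Difference = 28.898 − 40.987 = -12.089 pp.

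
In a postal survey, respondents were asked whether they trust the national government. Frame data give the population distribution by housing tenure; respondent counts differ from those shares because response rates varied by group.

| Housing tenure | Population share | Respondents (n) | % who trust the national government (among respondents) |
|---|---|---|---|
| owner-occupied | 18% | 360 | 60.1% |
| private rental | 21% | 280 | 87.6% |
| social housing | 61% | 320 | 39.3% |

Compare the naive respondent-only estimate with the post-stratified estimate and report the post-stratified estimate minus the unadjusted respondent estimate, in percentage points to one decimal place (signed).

-8.0 percentage points

Unadjusted (pooled respondent) estimate weights by respondent counts:
  (360/960)×60.1 + (280/960)×87.6 + (320/960)×39.3 = 61.1875%
Post-stratifying to population shares instead:
  0.18×60.1 + 0.21×87.6 + 0.61×39.3 = 53.187%
Difference = 53.187 − 61.1875 = -8.0005 pp.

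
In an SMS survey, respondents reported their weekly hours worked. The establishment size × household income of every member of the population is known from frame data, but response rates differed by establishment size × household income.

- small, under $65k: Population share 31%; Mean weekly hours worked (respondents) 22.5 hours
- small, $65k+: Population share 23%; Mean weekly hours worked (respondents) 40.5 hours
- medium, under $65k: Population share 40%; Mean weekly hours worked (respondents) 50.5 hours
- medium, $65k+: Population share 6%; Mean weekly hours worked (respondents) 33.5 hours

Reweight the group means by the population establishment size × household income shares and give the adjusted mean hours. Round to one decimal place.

Reweight to the known establishment size × household income distribution:
  small, under $65k: 0.31 × 22.5 = 6.975
  small, $65k+: 0.23 × 40.5 = 9.315
  medium, under $65k: 0.4 × 50.5 = 20.2
  medium, $65k+: 0.06 × 33.5 = 2.01
Post-stratified estimate = 38.5 → 38.5.

38.5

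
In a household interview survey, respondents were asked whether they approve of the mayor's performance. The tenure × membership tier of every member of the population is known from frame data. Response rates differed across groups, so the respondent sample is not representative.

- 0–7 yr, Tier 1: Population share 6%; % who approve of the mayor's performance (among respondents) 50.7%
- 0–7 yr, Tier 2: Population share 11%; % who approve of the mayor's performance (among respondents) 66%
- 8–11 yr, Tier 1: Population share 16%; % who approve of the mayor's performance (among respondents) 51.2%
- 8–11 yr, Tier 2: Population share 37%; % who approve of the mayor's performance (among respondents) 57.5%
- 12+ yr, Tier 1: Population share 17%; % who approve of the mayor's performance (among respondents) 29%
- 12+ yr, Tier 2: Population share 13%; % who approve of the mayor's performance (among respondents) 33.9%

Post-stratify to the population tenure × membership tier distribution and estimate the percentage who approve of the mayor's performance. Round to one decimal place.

Post-stratification weights by population share, not respondent share:
  0–7 yr, Tier 1: 0.06 × 50.7 = 3.042
  0–7 yr, Tier 2: 0.11 × 66 = 7.26
  8–11 yr, Tier 1: 0.16 × 51.2 = 8.192
  8–11 yr, Tier 2: 0.37 × 57.5 = 21.275
  12+ yr, Tier 1: 0.17 × 29 = 4.93
  12+ yr, Tier 2: 0.13 × 33.9 = 4.407
Post-stratified estimate = 49.106 → 49.1%.

49.1%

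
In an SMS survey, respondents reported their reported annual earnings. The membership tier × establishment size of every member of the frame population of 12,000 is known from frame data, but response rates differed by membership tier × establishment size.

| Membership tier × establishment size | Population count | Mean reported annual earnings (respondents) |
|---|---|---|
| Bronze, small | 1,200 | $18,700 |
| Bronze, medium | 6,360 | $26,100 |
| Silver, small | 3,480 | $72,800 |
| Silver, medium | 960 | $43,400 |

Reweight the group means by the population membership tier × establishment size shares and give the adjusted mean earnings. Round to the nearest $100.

Each cell contributes population-share × respondent value:
  Bronze, small: (1,200/12,000) × 18,700 = 1870
  Bronze, medium: (6,360/12,000) × 26,100 = 13,833
  Silver, small: (3,480/12,000) × 72,800 = 21,112
  Silver, medium: (960/12,000) × 43,400 = 3472
Post-stratified estimate = 40,287 → $40,300.

$40,300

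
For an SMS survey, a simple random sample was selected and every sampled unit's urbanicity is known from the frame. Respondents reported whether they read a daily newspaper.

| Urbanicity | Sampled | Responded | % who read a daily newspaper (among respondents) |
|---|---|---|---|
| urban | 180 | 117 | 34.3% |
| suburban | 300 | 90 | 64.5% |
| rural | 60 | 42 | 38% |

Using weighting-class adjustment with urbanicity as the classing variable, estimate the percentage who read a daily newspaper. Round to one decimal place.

Response rates by class: urban 117/180 = 65%, suburban 90/300 = 30%, rural 42/60 = 70%.
With weight = n_sampled/n_responded per class, the weighted class total is n_sampled:
  urban: 180 × 34.3 = 6174
  suburban: 300 × 64.5 = 19,350
  rural: 60 × 38 = 2280
Adjusted estimate = 27,804 / 540 = 51.4889 → 51.5%.

51.5%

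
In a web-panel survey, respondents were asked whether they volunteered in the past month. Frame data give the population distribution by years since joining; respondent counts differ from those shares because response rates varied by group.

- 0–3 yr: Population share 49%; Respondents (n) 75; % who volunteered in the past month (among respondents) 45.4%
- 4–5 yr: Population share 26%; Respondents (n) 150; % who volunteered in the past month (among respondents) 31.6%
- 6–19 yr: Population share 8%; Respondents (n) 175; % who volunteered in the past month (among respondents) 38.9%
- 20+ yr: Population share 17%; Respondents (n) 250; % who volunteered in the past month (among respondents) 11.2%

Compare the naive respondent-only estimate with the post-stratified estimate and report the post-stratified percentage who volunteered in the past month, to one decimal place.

Unadjusted (pooled respondent) estimate weights by respondent counts:
  (75/650)×45.4 + (150/650)×31.6 + (175/650)×38.9 + (250/650)×11.2 = 27.3115%
Post-stratifying to population shares instead:
  0.49×45.4 + 0.26×31.6 + 0.08×38.9 + 0.17×11.2 = 35.478%

35.5%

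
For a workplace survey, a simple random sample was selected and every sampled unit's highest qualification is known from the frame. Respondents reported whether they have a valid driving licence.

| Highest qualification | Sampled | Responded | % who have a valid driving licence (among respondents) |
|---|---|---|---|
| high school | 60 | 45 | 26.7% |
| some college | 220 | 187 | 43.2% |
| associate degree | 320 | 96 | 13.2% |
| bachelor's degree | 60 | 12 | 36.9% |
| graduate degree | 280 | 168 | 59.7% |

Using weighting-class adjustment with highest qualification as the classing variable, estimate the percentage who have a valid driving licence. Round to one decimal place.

Response rates by class: high school 45/60 = 75%, some college 187/220 = 85%, associate degree 96/320 = 30%, bachelor's degree 12/60 = 20%, graduate degree 168/280 = 60%.
Each respondent's weight = sampled/responded in their class; summing within a class gives n_sampled, so:
  high school: 60 × 26.7 = 1602
  some college: 220 × 43.2 = 9504
  associate degree: 320 × 13.2 = 4224
  bachelor's degree: 60 × 36.9 = 2214
  graduate degree: 280 × 59.7 = 16,716
Adjusted estimate = 34,260 / 940 = 36.4468 → 36.4%.

36.4%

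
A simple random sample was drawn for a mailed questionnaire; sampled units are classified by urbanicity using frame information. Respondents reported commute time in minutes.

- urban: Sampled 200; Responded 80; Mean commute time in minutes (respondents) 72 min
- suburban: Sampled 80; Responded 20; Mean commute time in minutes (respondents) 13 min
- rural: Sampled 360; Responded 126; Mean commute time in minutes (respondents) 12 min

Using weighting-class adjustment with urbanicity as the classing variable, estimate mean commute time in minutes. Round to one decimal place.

Response rates by class: urban 80/200 = 40%, suburban 20/80 = 25%, rural 126/360 = 35%.
Weighting each respondent by the inverse class response rate inflates each class back to its sampled size, so the class weight is n_sampled:
  urban: 200 × 72 = 14,400
  suburban: 80 × 13 = 1040
  rural: 360 × 12 = 4320
Adjusted estimate = 19,760 / 640 = 30.875 → 30.9.

30.9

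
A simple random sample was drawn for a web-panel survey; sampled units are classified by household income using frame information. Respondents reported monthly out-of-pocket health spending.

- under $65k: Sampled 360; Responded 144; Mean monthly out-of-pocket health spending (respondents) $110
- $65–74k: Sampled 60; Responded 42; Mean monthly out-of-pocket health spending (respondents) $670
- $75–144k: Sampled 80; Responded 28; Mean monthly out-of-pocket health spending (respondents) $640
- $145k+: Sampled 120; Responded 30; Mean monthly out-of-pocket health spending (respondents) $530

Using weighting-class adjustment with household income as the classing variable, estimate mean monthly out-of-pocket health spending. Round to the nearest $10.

Response rates by class: under $65k 144/360 = 40%, $65–74k 42/60 = 70%, $75–144k 28/80 = 35%, $145k+ 30/120 = 25%.
Inverse-response-rate weighting restores each class to its sampled count, so class totals weight by n_sampled:
  under $65k: 360 × 110 = 39,600
  $65–74k: 60 × 670 = 40,200
  $75–144k: 80 × 640 = 51,200
  $145k+: 120 × 530 = 63,600
Adjusted estimate = 194,600 / 620 = 313.871 → $310.

$310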